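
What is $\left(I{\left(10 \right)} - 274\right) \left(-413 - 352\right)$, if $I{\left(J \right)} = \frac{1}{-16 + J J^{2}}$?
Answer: $\frac{68751825}{328} \approx 2.0961 \cdot 10^{5}$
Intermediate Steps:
$I{\left(J \right)} = \frac{1}{-16 + J^{3}}$
$\left(I{\left(10 \right)} - 274\right) \left(-413 - 352\right) = \left(\frac{1}{-16 + 10^{3}} - 274\right) \left(-413 - 352\right) = \left(\frac{1}{-16 + 1000} - 274\right) \left(-765\right) = \left(\frac{1}{984} - 274\right) \left(-765\right) = \left(- \frac{269615}{984}\right) \left(-765\right) = \frac{68751825}{328}$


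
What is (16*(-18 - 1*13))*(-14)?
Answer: 6944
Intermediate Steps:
(16*(-18 - 1*13))*(-14) = (16*(-18 - 13))*(-14) = (16*(-31))*(-14) = -496*(-14) = 6944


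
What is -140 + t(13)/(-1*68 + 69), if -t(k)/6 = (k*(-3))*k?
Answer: 2902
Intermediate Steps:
t(k) = 18*k**2 (t(k) = -6*k*(-3)*k = -6*(-3*k)*k = -(-18)*k**2 = 18*k**2)
-140 + t(13)/(-1*68 + 69) = -140 + (18*13**2)/(-1*68 + 69) = -140 + (18*169)/(-68 + 69) = -140 + 3042/1 = -140 + 3042*1 = -140 + 3042 = 2902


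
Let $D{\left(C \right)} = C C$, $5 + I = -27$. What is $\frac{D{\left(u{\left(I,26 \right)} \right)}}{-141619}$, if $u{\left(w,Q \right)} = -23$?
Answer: $- \frac{529}{141619} \approx -0.0037354$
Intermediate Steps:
$I = -32$ ($I = -5 - 27 = -32$)
$D{\left(C \right)} = C^{2}$
$\frac{D{\left(u{\left(I,26 \right)} \right)}}{-141619} = \frac{\left(-23\right)^{2}}{-141619} = 529 \left(- \frac{1}{141619}\right) = - \frac{529}{141619}$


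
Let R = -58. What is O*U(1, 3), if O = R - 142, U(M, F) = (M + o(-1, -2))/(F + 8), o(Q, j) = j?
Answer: 200/11 ≈ 18.182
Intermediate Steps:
U(M, F) = (-2 + M)/(8 + F) (U(M, F) = (M - 2)/(F + 8) = (-2 + M)/(8 + F))
O = -200 (O = -58 - 142 = -200)
O*U(1, 3) = -200*(-2 + 1)/(8 + 3) = -200*(-1)/11 = -200*(-1/11) = 200/11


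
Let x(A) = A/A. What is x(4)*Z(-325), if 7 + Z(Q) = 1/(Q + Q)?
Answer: -4551/650 ≈ -7.0015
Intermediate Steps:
x(A) = 1
Z(Q) = -7 + 1/(2*Q) (Z(Q) = -7 + 1/(Q + Q) = -7 + 1/(2*Q))
x(4)*Z(-325) = 1*(-7 + (½)/(-325)) = 1*(-7 + (½)*(-1/325)) = 1*(-7 - 1/650) = 1*(-4551/650) = -4551/650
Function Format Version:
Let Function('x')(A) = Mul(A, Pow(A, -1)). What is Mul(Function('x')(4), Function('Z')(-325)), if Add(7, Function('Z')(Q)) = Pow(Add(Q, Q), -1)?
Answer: Rational(-4551, 650) ≈ -7.0015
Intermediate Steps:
Function('x')(A) = 1
Function('Z')(Q) = Add(-7, Mul(Rational(1, 2), Pow(Q, -1))) (Function('Z')(Q) = Add(-7, Pow(Add(Q, Q), -1)) = Add(-7, Pow(Mul(2, Q), -1)) = Add(-7, Mul(Rational(1, 2), Pow(Q, -1))))
Mul(Function('x')(4), Function('Z')(-325)) = Mul(1, Add(-7, Mul(Rational(1, 2), Pow(-325, -1)))) = Mul(1, Add(-7, Mul(Rational(1, 2), Rational(-1, 325)))) = Mul(1, Add(-7, Rational(-1, 650))) = Mul(1, Rational(-4551, 650)) = Rational(-4551, 650)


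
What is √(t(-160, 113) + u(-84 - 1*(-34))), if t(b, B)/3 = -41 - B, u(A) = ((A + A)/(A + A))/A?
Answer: I*√46202/10 ≈ 21.495*I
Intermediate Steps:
u(A) = 1/A (u(A) = ((2*A)/((2*A)))/A = ((2*A)*(1/(2*A)))/A = 1/A)
t(b, B) = -123 - 3*B (t(b, B) = 3*(-41 - B) = -123 - 3*B)
√(t(-160, 113) + u(-84 - 1*(-34))) = √((-123 - 3*113) + 1/(-84 - 1*(-34))) = √((-123 - 339) + 1/(-84 + 34)) = √(-462 + 1/(-50)) = √(-462 - 1/50) = √(-23101/50) = I*√46202/10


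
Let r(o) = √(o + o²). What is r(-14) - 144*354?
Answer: -50976 + √182 ≈ -50963.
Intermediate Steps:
r(-14) - 144*354 = √(-14*(1 - 14)) - 144*354 = √(-14*(-13)) - 50976 = √182 - 50976 = -50976 + √182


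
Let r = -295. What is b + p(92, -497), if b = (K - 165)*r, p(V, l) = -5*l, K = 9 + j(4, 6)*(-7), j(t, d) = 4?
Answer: 56765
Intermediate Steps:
K = -19 (K = 9 + 4*(-7) = 9 - 28 = -19)
b = 54280 (b = (-19 - 165)*(-295) = -184*(-295) = 54280)
b + p(92, -497) = 54280 - 5*(-497) = 54280 + 2485 = 56765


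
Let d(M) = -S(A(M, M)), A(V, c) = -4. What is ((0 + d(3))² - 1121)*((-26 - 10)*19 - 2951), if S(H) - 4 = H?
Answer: 4074835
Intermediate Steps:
S(H) = 4 + H
d(M) = 0 (d(M) = -(4 - 4) = -1*0 = 0)
((0 + d(3))² - 1121)*((-26 - 10)*19 - 2951) = ((0 + 0)² - 1121)*((-26 - 10)*19 - 2951) = (0² - 1121)*(-36*19 - 2951) = (0 - 1121)*(-684 - 2951) = -1121*(-3635) = 4074835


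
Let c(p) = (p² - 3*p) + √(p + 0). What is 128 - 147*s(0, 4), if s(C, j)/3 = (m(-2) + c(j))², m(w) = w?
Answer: -6928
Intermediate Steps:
c(p) = √p + p² - 3*p (c(p) = (p² - 3*p) + √p = √p + p² - 3*p)
s(C, j) = 3*(-2 + √j + j² - 3*j)² (s(C, j) = 3*(-2 + (√j + j² - 3*j))² = 3*(-2 + √j + j² - 3*j)²)
128 - 147*s(0, 4) = 128 - 441*(-2 + √4 + 4² - 3*4)² = 128 - 441*(-2 + 2 + 16 - 12)² = 128 - 441*4² = 128 - 441*16 = 128 - 147*48 = 128 - 7056 = -6928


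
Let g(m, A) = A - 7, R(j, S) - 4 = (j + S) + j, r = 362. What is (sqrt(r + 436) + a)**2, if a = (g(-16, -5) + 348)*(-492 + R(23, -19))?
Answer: (154896 - sqrt(798))**2 ≈ 2.3984e+10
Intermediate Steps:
R(j, S) = 4 + S + 2*j (R(j, S) = 4 + ((j + S) + j) = 4 + ((S + j) + j) = 4 + (S + 2*j) = 4 + S + 2*j)
g(m, A) = -7 + A
a = -154896 (a = ((-7 - 5) + 348)*(-492 + (4 - 19 + 2*23)) = (-12 + 348)*(-492 + (4 - 19 + 46)) = 336*(-492 + 31) = 336*(-461) = -154896)
(sqrt(r + 436) + a)**2 = (sqrt(362 + 436) - 154896)**2 = (sqrt(798) - 154896)**2 = (-154896 + sqrt(798))**2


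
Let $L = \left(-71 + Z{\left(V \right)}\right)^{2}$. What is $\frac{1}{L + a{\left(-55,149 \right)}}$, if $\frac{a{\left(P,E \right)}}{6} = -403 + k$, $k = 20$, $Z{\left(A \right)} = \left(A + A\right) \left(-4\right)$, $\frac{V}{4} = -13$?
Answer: $\frac{1}{116727} \approx 8.567 \cdot 10^{-6}$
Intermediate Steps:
$V = -52$ ($V = 4 \left(-13\right) = -52$)
$Z{\left(A \right)} = - 8 A$ ($Z{\left(A \right)} = 2 A \left(-4\right) = - 8 A$)
$a{\left(P,E \right)} = -2298$ ($a{\left(P,E \right)} = 6 \left(-403 + 20\right) = 6 \left(-383\right) = -2298$)
$L = 119025$ ($L = \left(-71 - -416\right)^{2} = \left(-71 + 416\right)^{2} = 345^{2} = 119025$)
$\frac{1}{L + a{\left(-55,149 \right)}} = \frac{1}{119025 - 2298} = \frac{1}{116727}$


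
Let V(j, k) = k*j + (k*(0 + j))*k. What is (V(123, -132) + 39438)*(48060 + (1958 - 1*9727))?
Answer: 87284569014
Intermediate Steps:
V(j, k) = j*k + j*k² (V(j, k) = j*k + (k*j)*k = j*k + (j*k)*k = j*k + j*k²)
(V(123, -132) + 39438)*(48060 + (1958 - 1*9727)) = (123*(-132)*(1 - 132) + 39438)*(48060 + (1958 - 1*9727)) = (123*(-132)*(-131) + 39438)*(48060 + (1958 - 9727)) = (2126916 + 39438)*(48060 - 7769) = 2166354*40291 = 87284569014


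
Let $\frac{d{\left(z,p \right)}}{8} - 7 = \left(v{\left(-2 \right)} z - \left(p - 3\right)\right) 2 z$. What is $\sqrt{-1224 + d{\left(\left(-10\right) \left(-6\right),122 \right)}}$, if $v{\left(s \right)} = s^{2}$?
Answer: $4 \sqrt{7187} \approx 339.1$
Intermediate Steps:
$d{\left(z,p \right)} = 56 + 8 z \left(6 - 2 p + 8 z\right)$ ($d{\left(z,p \right)} = 56 + 8 \left(\left(-2\right)^{2} z - \left(p - 3\right)\right) 2 z = 56 + 8 \left(4 z - \left(-3 + p\right)\right) 2 z = 56 + 8 \left(3 - p + 4 z\right) 2 z = 56 + 8 \left(6 - 2 p + 8 z\right) z = 56 + 8 z \left(6 - 2 p + 8 z\right)$)
$\sqrt{-1224 + d{\left(\left(-10\right) \left(-6\right),122 \right)}} = \sqrt{-1224 + \left(56 + 48 \left(\left(-10\right) \left(-6\right)\right) + 64 \left(\left(-10\right) \left(-6\right)\right)^{2} - 1952 \left(\left(-10\right) \left(-6\right)\right)\right)} = \sqrt{-1224 + \left(56 + 48 \cdot 60 + 64 \cdot 60^{2} - 1952 \cdot 60\right)} = \sqrt{-1224 + \left(56 + 2880 + 64 \cdot 3600 - 117120\right)} = \sqrt{-1224 + \left(56 + 2880 + 230400 - 117120\right)} = \sqrt{-1224 + 116216} = \sqrt{114992} = 4 \sqrt{7187}$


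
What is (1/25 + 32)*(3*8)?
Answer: 19224/25 ≈ 768.96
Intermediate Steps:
(1/25 + 32)*(3*8) = (1/25 + 32)*24 = (801/25)*24 = 19224/25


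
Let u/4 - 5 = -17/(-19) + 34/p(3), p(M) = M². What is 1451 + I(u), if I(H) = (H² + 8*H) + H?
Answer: 96382171/29241 ≈ 3296.1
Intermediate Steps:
u = 6616/171 (u = 20 + 4*(-17/(-19) + 34/(3²)) = 20 + 4*(-17*(-1/19) + 34/9) = 20 + 4*(17/19 + 34*(⅑)) = 20 + 4*(17/19 + 34/9) = 20 + 4*(799/171) = 20 + 3196/171 = 6616/171 ≈ 38.690)
I(H) = H² + 9*H
1451 + I(u) = 1451 + 6616*(9 + 6616/171)/171 = 1451 + (6616/171)*(8155/171) = 1451 + 53953480/29241 = 96382171/29241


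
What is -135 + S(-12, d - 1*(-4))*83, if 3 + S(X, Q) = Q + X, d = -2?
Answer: -1214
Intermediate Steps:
S(X, Q) = -3 + Q + X (S(X, Q) = -3 + (Q + X) = -3 + Q + X)
-135 + S(-12, d - 1*(-4))*83 = -135 + (-3 + (-2 - 1*(-4)) - 12)*83 = -135 + (-3 + (-2 + 4) - 12)*83 = -135 + (-3 + 2 - 12)*83 = -135 - 13*83 = -135 - 1079 = -1214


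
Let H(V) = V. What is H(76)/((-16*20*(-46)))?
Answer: 19/3680 ≈ 0.0051630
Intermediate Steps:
H(76)/((-16*20*(-46))) = 76/((-16*20*(-46))) = 76/((-320*(-46))) = 76/14720 = 76*(1/14720) = 19/3680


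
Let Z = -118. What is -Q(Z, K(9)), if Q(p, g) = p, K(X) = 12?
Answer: 118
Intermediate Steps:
-Q(Z, K(9)) = -1*(-118) = 118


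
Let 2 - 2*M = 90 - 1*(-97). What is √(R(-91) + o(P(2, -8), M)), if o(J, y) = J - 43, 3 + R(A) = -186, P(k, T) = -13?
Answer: 7*I*√5 ≈ 15.652*I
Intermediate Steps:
R(A) = -189 (R(A) = -3 - 186 = -189)
M = -185/2 (M = 1 - (90 - 1*(-97))/2 = 1 - (90 + 97)/2 = 1 - ½*187 = 1 - 187/2 = -185/2 ≈ -92.500)
o(J, y) = -43 + J
√(R(-91) + o(P(2, -8), M)) = √(-189 + (-43 - 13)) = √(-189 - 56) = √(-245) = 7*I*√5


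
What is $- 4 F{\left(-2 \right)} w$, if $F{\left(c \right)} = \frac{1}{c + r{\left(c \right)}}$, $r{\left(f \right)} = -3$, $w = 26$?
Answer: $\frac{104}{5} \approx 20.8$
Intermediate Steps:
$F{\left(c \right)} = \frac{1}{-3 + c}$ ($F{\left(c \right)} = \frac{1}{c - 3} = \frac{1}{-3 + c}$)
$- 4 F{\left(-2 \right)} w = - \frac{4}{-3 - 2} \cdot 26 = - \frac{4}{-5} \cdot 26 = \left(-4\right) \left(- \frac{1}{5}\right) 26 = \frac{4}{5} \cdot 26 = \frac{104}{5}$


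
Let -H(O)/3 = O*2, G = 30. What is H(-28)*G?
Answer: 5040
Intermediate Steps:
H(O) = -6*O (H(O) = -3*O*2 = -6*O)
H(-28)*G = -6*(-28)*30 = 168*30 = 5040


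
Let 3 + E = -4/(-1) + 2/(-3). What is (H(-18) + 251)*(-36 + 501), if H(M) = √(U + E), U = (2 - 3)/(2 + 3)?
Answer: 116715 + 31*√30 ≈ 1.1688e+5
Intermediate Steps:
U = -⅕ (U = -1/5 = -1*⅕ = -⅕ ≈ -0.20000)
E = ⅓ (E = -3 + (-4/(-1) + 2/(-3)) = -3 + (-4*(-1) + 2*(-⅓)) = -3 + (4 - ⅔) = -3 + 10/3 = ⅓ ≈ 0.33333)
H(M) = √30/15 (H(M) = √(-⅕ + ⅓) = √(2/15) = √30/15)
(H(-18) + 251)*(-36 + 501) = (√30/15 + 251)*(-36 + 501) = (251 + √30/15)*465 = 116715 + 31*√30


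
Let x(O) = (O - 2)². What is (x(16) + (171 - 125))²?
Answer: 58564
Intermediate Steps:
x(O) = (-2 + O)²
(x(16) + (171 - 125))² = ((-2 + 16)² + (171 - 125))² = (14² + 46)² = (196 + 46)² = 242² = 58564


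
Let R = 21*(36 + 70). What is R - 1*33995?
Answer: -31769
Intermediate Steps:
R = 2226 (R = 21*106 = 2226)
R - 1*33995 = 2226 - 1*33995 = 2226 - 33995 = -31769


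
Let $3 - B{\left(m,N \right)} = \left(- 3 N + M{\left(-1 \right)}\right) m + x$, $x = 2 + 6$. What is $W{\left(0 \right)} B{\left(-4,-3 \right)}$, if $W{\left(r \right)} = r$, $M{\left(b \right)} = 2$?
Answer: $0$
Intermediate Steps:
$x = 8$
$B{\left(m,N \right)} = -5 - m \left(2 - 3 N\right)$ ($B{\left(m,N \right)} = 3 - \left(\left(- 3 N + 2\right) m + 8\right) = 3 - \left(\left(2 - 3 N\right) m + 8\right) = 3 - \left(m \left(2 - 3 N\right) + 8\right) = 3 - \left(8 + m \left(2 - 3 N\right)\right) = -5 - m \left(2 - 3 N\right)$)
$W{\left(0 \right)} B{\left(-4,-3 \right)} = 0 \left(-5 - -8 + 3 \left(-3\right) \left(-4\right)\right) = 0 \left(-5 + 8 + 36\right) = 0 \cdot 39 = 0$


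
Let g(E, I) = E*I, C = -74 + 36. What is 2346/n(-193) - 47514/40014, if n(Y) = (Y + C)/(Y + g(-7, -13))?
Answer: 531336353/513513 ≈ 1034.7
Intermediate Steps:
C = -38
n(Y) = (-38 + Y)/(91 + Y) (n(Y) = (Y - 38)/(Y - 7*(-13)) = (-38 + Y)/(Y + 91) = (-38 + Y)/(91 + Y))
2346/n(-193) - 47514/40014 = 2346/(((-38 - 193)/(91 - 193))) - 47514/40014 = 2346/((-231/(-102))) - 47514*1/40014 = 2346/((-1/102*(-231))) - 7919/6669 = 2346/(77/34) - 7919/6669 = 2346*(34/77) - 7919/6669 = 79764/77 - 7919/6669 = 531336353/513513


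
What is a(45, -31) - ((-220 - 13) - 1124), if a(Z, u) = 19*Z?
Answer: 2212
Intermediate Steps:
a(45, -31) - ((-220 - 13) - 1124) = 19*45 - ((-220 - 13) - 1124) = 855 - (-233 - 1124) = 855 - 1*(-1357) = 855 + 1357 = 2212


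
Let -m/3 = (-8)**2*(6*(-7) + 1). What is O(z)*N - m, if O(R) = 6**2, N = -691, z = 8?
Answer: -32748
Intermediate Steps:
O(R) = 36
m = 7872 (m = -3*(-8)**2*(6*(-7) + 1) = -192*(-42 + 1) = -192*(-41) = -3*(-2624) = 7872)
O(z)*N - m = 36*(-691) - 1*7872 = -24876 - 7872 = -32748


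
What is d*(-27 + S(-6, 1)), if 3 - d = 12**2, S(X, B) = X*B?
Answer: 4653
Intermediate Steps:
S(X, B) = B*X
d = -141 (d = 3 - 1*12**2 = 3 - 1*144 = 3 - 144 = -141)
d*(-27 + S(-6, 1)) = -141*(-27 + 1*(-6)) = -141*(-27 - 6) = -141*(-33) = 4653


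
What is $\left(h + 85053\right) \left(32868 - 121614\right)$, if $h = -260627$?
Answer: $15581490204$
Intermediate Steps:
$\left(h + 85053\right) \left(32868 - 121614\right) = \left(-260627 + 85053\right) \left(32868 - 121614\right) = \left(-175574\right) \left(-88746\right) = 15581490204$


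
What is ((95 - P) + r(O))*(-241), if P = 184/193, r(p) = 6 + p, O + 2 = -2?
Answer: -4467417/193 ≈ -23147.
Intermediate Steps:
O = -4 (O = -2 - 2 = -4)
P = 184/193 (P = 184*(1/193) = 184/193 ≈ 0.95337)
((95 - P) + r(O))*(-241) = ((95 - 1*184/193) + (6 - 4))*(-241) = ((95 - 184/193) + 2)*(-241) = (18151/193 + 2)*(-241) = (18537/193)*(-241) = -4467417/193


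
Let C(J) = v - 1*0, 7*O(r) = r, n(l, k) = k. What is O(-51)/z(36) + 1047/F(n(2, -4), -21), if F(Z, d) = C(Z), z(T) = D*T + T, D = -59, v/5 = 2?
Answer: 2550577/24360 ≈ 104.70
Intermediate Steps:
v = 10 (v = 5*2 = 10)
O(r) = r/7
z(T) = -58*T (z(T) = -59*T + T = -58*T)
C(J) = 10 (C(J) = 10 - 1*0 = 10 + 0 = 10)
F(Z, d) = 10
O(-51)/z(36) + 1047/F(n(2, -4), -21) = ((⅐)*(-51))/((-58*36)) + 1047/10 = -51/7/(-2088) + 1047*(⅒) = -51/7*(-1/2088) + 1047/10 = 17/4872 + 1047/10 = 2550577/24360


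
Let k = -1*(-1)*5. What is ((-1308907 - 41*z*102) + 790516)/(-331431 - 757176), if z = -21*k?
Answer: 26427/362869 ≈ 0.072828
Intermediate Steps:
k = 5 (k = 1*5 = 5)
z = -105 (z = -21*5 = -105)
((-1308907 - 41*z*102) + 790516)/(-331431 - 757176) = ((-1308907 - 41*(-105)*102) + 790516)/(-331431 - 757176) = ((-1308907 - (-4305)*102) + 790516)/(-1088607) = ((-1308907 - 1*(-439110)) + 790516)*(-1/1088607) = ((-1308907 + 439110) + 790516)*(-1/1088607) = (-869797 + 790516)*(-1/1088607) = -79281*(-1/1088607) = 26427/362869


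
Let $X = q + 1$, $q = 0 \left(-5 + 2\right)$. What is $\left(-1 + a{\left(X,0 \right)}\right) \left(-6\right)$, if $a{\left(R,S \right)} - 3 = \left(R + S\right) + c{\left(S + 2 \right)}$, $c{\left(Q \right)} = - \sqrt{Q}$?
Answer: $-18 + 6 \sqrt{2} \approx -9.5147$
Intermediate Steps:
$q = 0$ ($q = 0 \left(-3\right) = 0$)
$X = 1$ ($X = 0 + 1 = 1$)
$a{\left(R,S \right)} = 3 + R + S - \sqrt{2 + S}$ ($a{\left(R,S \right)} = 3 - \left(\sqrt{S + 2} - R - S\right) = 3 - \left(\sqrt{2 + S} - R - S\right) = 3 + \left(R + S - \sqrt{2 + S}\right) = 3 + R + S - \sqrt{2 + S}$)
$\left(-1 + a{\left(X,0 \right)}\right) \left(-6\right) = \left(-1 + \left(3 + 1 + 0 - \sqrt{2 + 0}\right)\right) \left(-6\right) = \left(-1 + \left(3 + 1 + 0 - \sqrt{2}\right)\right) \left(-6\right) = \left(-1 + \left(4 - \sqrt{2}\right)\right) \left(-6\right) = \left(3 - \sqrt{2}\right) \left(-6\right) = -18 + 6 \sqrt{2}$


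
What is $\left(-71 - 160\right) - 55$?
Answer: $-286$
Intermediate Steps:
$\left(-71 - 160\right) - 55 = -231 - 55 = -286$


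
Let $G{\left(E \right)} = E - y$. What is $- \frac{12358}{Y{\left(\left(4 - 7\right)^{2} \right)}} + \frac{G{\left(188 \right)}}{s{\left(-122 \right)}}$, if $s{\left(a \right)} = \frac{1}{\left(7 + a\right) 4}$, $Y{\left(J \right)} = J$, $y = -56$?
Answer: $- \frac{1022518}{9} \approx -1.1361 \cdot 10^{5}$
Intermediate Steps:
$G{\left(E \right)} = 56 + E$ ($G{\left(E \right)} = E - -56 = E + 56 = 56 + E$)
$s{\left(a \right)} = \frac{1}{28 + 4 a}$
$- \frac{12358}{Y{\left(\left(4 - 7\right)^{2} \right)}} + \frac{G{\left(188 \right)}}{s{\left(-122 \right)}} = - \frac{12358}{\left(4 - 7\right)^{2}} + \frac{56 + 188}{\frac{1}{4} \frac{1}{7 - 122}} = - \frac{12358}{\left(-3\right)^{2}} + \frac{244}{\frac{1}{4} \frac{1}{-115}} = - \frac{12358}{9} + \frac{244}{\frac{1}{4} \left(- \frac{1}{115}\right)} = \left(-12358\right) \frac{1}{9} + \frac{244}{- \frac{1}{460}} = - \frac{12358}{9} + 244 \left(-460\right) = - \frac{12358}{9} - 112240 = - \frac{1022518}{9}$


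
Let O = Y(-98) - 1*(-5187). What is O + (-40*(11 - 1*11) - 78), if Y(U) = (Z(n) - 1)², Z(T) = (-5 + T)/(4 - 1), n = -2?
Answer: 46081/9 ≈ 5120.1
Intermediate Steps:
Z(T) = -5/3 + T/3 (Z(T) = (-5 + T)/3 = (-5 + T)*(⅓) = -5/3 + T/3)
Y(U) = 100/9 (Y(U) = ((-5/3 + (⅓)*(-2)) - 1)² = ((-5/3 - ⅔) - 1)² = (-7/3 - 1)² = (-10/3)² = 100/9)
O = 46783/9 (O = 100/9 - 1*(-5187) = 100/9 + 5187 = 46783/9 ≈ 5198.1)
O + (-40*(11 - 1*11) - 78) = 46783/9 + (-40*(11 - 1*11) - 78) = 46783/9 + (-40*(11 - 11) - 78) = 46783/9 + (-40*0 - 78) = 46783/9 + (0 - 78) = 46783/9 - 78 = 46081/9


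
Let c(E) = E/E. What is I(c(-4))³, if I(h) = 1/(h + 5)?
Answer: 1/216 ≈ 0.0046296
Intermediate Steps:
c(E) = 1
I(h) = 1/(5 + h)
I(c(-4))³ = (1/(5 + 1))³ = (1/6)³ = (⅙)³ = 1/216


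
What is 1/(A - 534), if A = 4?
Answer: -1/530 ≈ -0.0018868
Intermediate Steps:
1/(A - 534) = 1/(4 - 534) = 1/(-530) = -1/530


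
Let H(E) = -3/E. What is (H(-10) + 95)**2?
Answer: 908209/100 ≈ 9082.1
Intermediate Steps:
(H(-10) + 95)**2 = (-3/(-10) + 95)**2 = (-3*(-1/10) + 95)**2 = (3/10 + 95)**2 = (953/10)**2 = 908209/100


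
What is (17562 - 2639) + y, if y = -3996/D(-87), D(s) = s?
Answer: 434099/29 ≈ 14969.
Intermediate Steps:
y = 1332/29 (y = -3996/(-87) = -3996*(-1/87) = 1332/29 ≈ 45.931)
(17562 - 2639) + y = (17562 - 2639) + 1332/29 = 14923 + 1332/29 = 434099/29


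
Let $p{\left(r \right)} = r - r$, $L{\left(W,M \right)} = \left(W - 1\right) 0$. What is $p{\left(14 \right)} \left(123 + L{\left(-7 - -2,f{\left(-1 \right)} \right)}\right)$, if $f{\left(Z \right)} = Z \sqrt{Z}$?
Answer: $0$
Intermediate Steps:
$f{\left(Z \right)} = Z^{\frac{3}{2}}$
$L{\left(W,M \right)} = 0$ ($L{\left(W,M \right)} = \left(-1 + W\right) 0 = 0$)
$p{\left(r \right)} = 0$
$p{\left(14 \right)} \left(123 + L{\left(-7 - -2,f{\left(-1 \right)} \right)}\right) = 0 \left(123 + 0\right) = 0 \cdot 123 = 0$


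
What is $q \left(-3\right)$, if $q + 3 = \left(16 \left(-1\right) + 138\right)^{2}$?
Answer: $-44643$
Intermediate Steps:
$q = 14881$ ($q = -3 + \left(16 \left(-1\right) + 138\right)^{2} = -3 + \left(-16 + 138\right)^{2} = -3 + 122^{2} = -3 + 14884 = 14881$)
$q \left(-3\right) = 14881 \left(-3\right) = -44643$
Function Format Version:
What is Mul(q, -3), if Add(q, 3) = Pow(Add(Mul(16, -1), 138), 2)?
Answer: -44643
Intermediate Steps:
q = 14881 (q = Add(-3, Pow(Add(Mul(16, -1), 138), 2)) = Add(-3, Pow(Add(-16, 138), 2)) = Add(-3, Pow(122, 2)) = Add(-3, 14884) = 14881)
Mul(q, -3) = Mul(14881, -3) = -44643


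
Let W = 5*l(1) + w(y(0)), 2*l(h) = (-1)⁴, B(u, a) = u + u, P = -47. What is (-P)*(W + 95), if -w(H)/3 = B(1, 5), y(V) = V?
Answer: 8601/2 ≈ 4300.5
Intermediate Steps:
B(u, a) = 2*u
w(H) = -6
l(h) = ½ (l(h) = (½)*(-1)⁴ = (½)*1 = ½)
W = -7/2 (W = 5*(½) - 6 = 5/2 - 6 = -7/2 ≈ -3.5000)
(-P)*(W + 95) = (-1*(-47))*(-7/2 + 95) = 47*(183/2) = 8601/2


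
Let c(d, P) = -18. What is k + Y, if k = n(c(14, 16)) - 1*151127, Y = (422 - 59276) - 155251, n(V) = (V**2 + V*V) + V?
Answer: -364602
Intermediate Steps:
n(V) = V + 2*V**2 (n(V) = (V**2 + V**2) + V = 2*V**2 + V = V + 2*V**2)
Y = -214105 (Y = -58854 - 155251 = -214105)
k = -150497 (k = -18*(1 + 2*(-18)) - 1*151127 = -18*(1 - 36) - 151127 = -18*(-35) - 151127 = 630 - 151127 = -150497)
k + Y = -150497 - 214105 = -364602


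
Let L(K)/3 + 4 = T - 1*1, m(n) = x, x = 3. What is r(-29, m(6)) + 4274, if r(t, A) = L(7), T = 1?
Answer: 4262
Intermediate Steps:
m(n) = 3
L(K) = -12 (L(K) = -12 + 3*(1 - 1*1) = -12 + 3*(1 - 1) = -12 + 3*0 = -12 + 0 = -12)
r(t, A) = -12
r(-29, m(6)) + 4274 = -12 + 4274 = 4262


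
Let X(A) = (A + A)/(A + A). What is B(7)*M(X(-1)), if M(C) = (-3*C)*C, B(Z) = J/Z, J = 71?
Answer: -213/7 ≈ -30.429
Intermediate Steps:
B(Z) = 71/Z
X(A) = 1 (X(A) = (2*A)/((2*A)) = (2*A)*(1/(2*A)) = 1)
M(C) = -3*C²
B(7)*M(X(-1)) = (71/7)*(-3*1²) = (71*(⅐))*(-3*1) = (71/7)*(-3) = -213/7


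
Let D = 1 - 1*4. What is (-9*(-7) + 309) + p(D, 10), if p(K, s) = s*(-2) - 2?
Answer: 350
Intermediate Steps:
D = -3 (D = 1 - 4 = -3)
p(K, s) = -2 - 2*s (p(K, s) = -2*s - 2 = -2 - 2*s)
(-9*(-7) + 309) + p(D, 10) = (-9*(-7) + 309) + (-2 - 2*10) = (63 + 309) + (-2 - 20) = 372 - 22 = 350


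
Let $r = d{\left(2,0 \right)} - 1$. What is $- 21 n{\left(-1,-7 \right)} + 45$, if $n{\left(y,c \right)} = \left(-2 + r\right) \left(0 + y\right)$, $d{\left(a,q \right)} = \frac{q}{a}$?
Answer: $-18$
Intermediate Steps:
$r = -1$ ($r = \frac{0}{2} - 1 = 0 \cdot \frac{1}{2} - 1 = 0 - 1 = -1$)
$n{\left(y,c \right)} = - 3 y$ ($n{\left(y,c \right)} = \left(-2 - 1\right) \left(0 + y\right) = - 3 y$)
$- 21 n{\left(-1,-7 \right)} + 45 = - 21 \left(\left(-3\right) \left(-1\right)\right) + 45 = \left(-21\right) 3 + 45 = -63 + 45 = -18$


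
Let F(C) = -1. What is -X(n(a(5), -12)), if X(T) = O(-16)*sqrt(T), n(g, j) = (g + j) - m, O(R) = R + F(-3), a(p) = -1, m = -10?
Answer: 17*I*sqrt(3) ≈ 29.445*I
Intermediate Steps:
O(R) = -1 + R (O(R) = R - 1 = -1 + R)
n(g, j) = 10 + g + j (n(g, j) = (g + j) - 1*(-10) = (g + j) + 10 = 10 + g + j)
X(T) = -17*sqrt(T) (X(T) = (-1 - 16)*sqrt(T) = -17*sqrt(T))
-X(n(a(5), -12)) = -(-17)*sqrt(10 - 1 - 12) = -(-17)*sqrt(-3) = -(-17)*I*sqrt(3) = 17*I*sqrt(3)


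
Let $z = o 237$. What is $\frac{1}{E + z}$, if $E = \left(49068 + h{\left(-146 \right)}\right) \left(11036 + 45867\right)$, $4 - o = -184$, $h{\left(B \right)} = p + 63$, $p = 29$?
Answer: $\frac{1}{2797396036} \approx 3.5748 \cdot 10^{-10}$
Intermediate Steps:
$h{\left(B \right)} = 92$ ($h{\left(B \right)} = 29 + 63 = 92$)
$o = 188$ ($o = 4 - -184 = 4 + 184 = 188$)
$E = 2797351480$ ($E = \left(49068 + 92\right) \left(11036 + 45867\right) = 49160 \cdot 56903 = 2797351480$)
$z = 44556$ ($z = 188 \cdot 237 = 44556$)
$\frac{1}{E + z} = \frac{1}{2797351480 + 44556} = \frac{1}{2797396036}$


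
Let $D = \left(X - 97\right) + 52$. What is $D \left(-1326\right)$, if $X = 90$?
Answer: $-59670$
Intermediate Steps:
$D = 45$ ($D = \left(90 - 97\right) + 52 = -7 + 52 = 45$)
$D \left(-1326\right) = 45 \left(-1326\right) = -59670$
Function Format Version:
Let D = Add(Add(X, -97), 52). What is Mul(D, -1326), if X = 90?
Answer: -59670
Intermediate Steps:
D = 45 (D = Add(Add(90, -97), 52) = Add(-7, 52) = 45)
Mul(D, -1326) = Mul(45, -1326) = -59670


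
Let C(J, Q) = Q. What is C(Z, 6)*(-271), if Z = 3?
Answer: -1626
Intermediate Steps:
C(Z, 6)*(-271) = 6*(-271) = -1626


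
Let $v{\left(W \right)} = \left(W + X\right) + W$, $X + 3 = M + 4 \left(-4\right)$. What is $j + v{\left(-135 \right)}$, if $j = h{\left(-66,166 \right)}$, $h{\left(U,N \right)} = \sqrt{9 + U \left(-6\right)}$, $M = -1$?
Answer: $-290 + 9 \sqrt{5} \approx -269.88$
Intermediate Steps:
$X = -20$ ($X = -3 + \left(-1 + 4 \left(-4\right)\right) = -3 - 17 = -20$)
$h{\left(U,N \right)} = \sqrt{9 - 6 U}$
$j = 9 \sqrt{5}$ ($j = \sqrt{9 - -396} = \sqrt{9 + 396} = \sqrt{405} = 9 \sqrt{5} \approx 20.125$)
$v{\left(W \right)} = -20 + 2 W$ ($v{\left(W \right)} = \left(W - 20\right) + W = \left(-20 + W\right) + W = -20 + 2 W$)
$j + v{\left(-135 \right)} = 9 \sqrt{5} + \left(-20 + 2 \left(-135\right)\right) = 9 \sqrt{5} - 290 = -290 + 9 \sqrt{5}$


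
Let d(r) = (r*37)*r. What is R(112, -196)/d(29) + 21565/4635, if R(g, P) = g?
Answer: 134311445/28845459 ≈ 4.6562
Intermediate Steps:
d(r) = 37*r² (d(r) = (37*r)*r = 37*r²)
R(112, -196)/d(29) + 21565/4635 = 112/((37*29²)) + 21565/4635 = 112/((37*841)) + 21565*(1/4635) = 112/31117 + 4313/927 = 134311445/28845459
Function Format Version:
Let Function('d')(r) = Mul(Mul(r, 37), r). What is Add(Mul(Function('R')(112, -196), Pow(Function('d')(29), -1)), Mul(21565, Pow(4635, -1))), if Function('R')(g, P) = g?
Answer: Rational(134311445, 28845459) ≈ 4.6562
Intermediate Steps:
Function('d')(r) = Mul(37, Pow(r, 2)) (Function('d')(r) = Mul(Mul(37, r), r) = Mul(37, Pow(r, 2)))
Add(Mul(Function('R')(112, -196), Pow(Function('d')(29), -1)), Mul(21565, Pow(4635, -1))) = Add(Mul(112, Pow(Mul(37, Pow(29, 2)), -1)), Mul(21565, Pow(4635, -1))) = Add(Mul(112, Pow(Mul(37, 841), -1)), Mul(21565, Rational(1, 4635))) = Add(Mul(112, Pow(31117, -1)), Rational(4313, 927)) = Add(Mul(112, Rational(1, 31117)), Rational(4313, 927)) = Add(Rational(112, 31117), Rational(4313, 927)) = Rational(134311445, 28845459)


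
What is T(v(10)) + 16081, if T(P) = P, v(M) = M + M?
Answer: 16101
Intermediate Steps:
v(M) = 2*M
T(v(10)) + 16081 = 2*10 + 16081 = 20 + 16081 = 16101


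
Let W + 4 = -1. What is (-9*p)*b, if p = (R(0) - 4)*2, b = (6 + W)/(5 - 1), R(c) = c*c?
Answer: 18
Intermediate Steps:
W = -5 (W = -4 - 1 = -5)
R(c) = c²
b = ¼ (b = (6 - 5)/(5 - 1) = 1/4 = 1*(¼) = ¼ ≈ 0.25000)
p = -8 (p = (0² - 4)*2 = (0 - 4)*2 = -4*2 = -8)
(-9*p)*b = -9*(-8)*(¼) = 72*(¼) = 18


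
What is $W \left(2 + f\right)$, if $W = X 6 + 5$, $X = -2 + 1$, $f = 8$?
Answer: $-10$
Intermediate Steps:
$X = -1$
$W = -1$ ($W = \left(-1\right) 6 + 5 = -6 + 5 = -1$)
$W \left(2 + f\right) = - (2 + 8) = \left(-1\right) 10 = -10$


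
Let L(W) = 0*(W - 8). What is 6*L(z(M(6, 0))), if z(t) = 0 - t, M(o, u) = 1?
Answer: 0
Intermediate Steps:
z(t) = -t
L(W) = 0 (L(W) = 0*(-8 + W) = 0)
6*L(z(M(6, 0))) = 6*0 = 0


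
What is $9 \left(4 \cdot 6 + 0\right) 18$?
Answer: $3888$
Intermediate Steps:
$9 \left(4 \cdot 6 + 0\right) 18 = 9 \left(24 + 0\right) 18 = 9 \cdot 24 \cdot 18 = 216 \cdot 18 = 3888$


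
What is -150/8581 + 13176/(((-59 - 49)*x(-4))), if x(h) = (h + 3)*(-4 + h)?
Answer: -524041/34324 ≈ -15.267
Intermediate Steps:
x(h) = (-4 + h)*(3 + h) (x(h) = (3 + h)*(-4 + h) = (-4 + h)*(3 + h))
-150/8581 + 13176/(((-59 - 49)*x(-4))) = -150/8581 + 13176/(((-59 - 49)*(-12 + (-4)² - 1*(-4)))) = -150*1/8581 + 13176/((-108*(-12 + 16 + 4))) = -150/8581 + 13176/((-108*8)) = -150/8581 + 13176/(-864) = -150/8581 + 13176*(-1/864) = -150/8581 - 61/4 = -524041/34324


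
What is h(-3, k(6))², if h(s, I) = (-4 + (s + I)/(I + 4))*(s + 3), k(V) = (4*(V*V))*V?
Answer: 0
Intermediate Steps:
k(V) = 4*V³ (k(V) = (4*V²)*V = 4*V³)
h(s, I) = (-4 + (I + s)/(4 + I))*(3 + s)
h(-3, k(6))² = ((-48 + (-3)² - 13*(-3) - 36*6³ - 3*4*6³*(-3))/(4 + 4*6³))² = ((-48 + 9 + 39 - 36*216 - 3*4*216*(-3))/(4 + 4*216))² = ((-48 + 9 + 39 - 9*864 - 3*864*(-3))/(4 + 864))² = ((-48 + 9 + 39 - 7776 + 7776)/868)² = ((1/868)*0)² = 0² = 0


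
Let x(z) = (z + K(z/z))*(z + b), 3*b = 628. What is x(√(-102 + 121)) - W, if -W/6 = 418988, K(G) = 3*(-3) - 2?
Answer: 7534933/3 + 595*√19/3 ≈ 2.5125e+6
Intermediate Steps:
b = 628/3 (b = (⅓)*628 = 628/3 ≈ 209.33)
K(G) = -11 (K(G) = -9 - 2 = -11)
W = -2513928 (W = -6*418988 = -2513928)
x(z) = (-11 + z)*(628/3 + z) (x(z) = (z - 11)*(z + 628/3) = (-11 + z)*(628/3 + z))
x(√(-102 + 121)) - W = (-6908/3 + (√(-102 + 121))² + 595*√(-102 + 121)/3) - 1*(-2513928) = (-6908/3 + (√19)² + 595*√19/3) + 2513928 = (-6908/3 + 19 + 595*√19/3) + 2513928 = (-6851/3 + 595*√19/3) + 2513928 = 7534933/3 + 595*√19/3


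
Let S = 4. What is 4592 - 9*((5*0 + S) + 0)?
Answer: 4556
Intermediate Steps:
4592 - 9*((5*0 + S) + 0) = 4592 - 9*((5*0 + 4) + 0) = 4592 - 9*((0 + 4) + 0) = 4592 - 9*(4 + 0) = 4592 - 9*4 = 4592 - 36 = 4556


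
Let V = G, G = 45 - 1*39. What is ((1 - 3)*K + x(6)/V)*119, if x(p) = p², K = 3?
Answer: 0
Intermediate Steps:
G = 6 (G = 45 - 39 = 6)
V = 6
((1 - 3)*K + x(6)/V)*119 = ((1 - 3)*3 + 6²/6)*119 = (-2*3 + 36*(⅙))*119 = (-6 + 6)*119 = 0*119 = 0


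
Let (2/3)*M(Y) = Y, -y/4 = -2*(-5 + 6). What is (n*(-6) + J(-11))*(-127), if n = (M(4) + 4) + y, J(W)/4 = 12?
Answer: 7620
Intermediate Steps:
y = 8 (y = -(-8)*(-5 + 6) = -(-8) = -4*(-2) = 8)
M(Y) = 3*Y/2
J(W) = 48 (J(W) = 4*12 = 48)
n = 18 (n = ((3/2)*4 + 4) + 8 = (6 + 4) + 8 = 10 + 8 = 18)
(n*(-6) + J(-11))*(-127) = (18*(-6) + 48)*(-127) = (-108 + 48)*(-127) = -60*(-127) = 7620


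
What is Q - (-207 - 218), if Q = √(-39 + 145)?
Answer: 425 + √106 ≈ 435.30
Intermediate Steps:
Q = √106 ≈ 10.296
Q - (-207 - 218) = √106 - (-207 - 218) = √106 - 1*(-425) = √106 + 425 = 425 + √106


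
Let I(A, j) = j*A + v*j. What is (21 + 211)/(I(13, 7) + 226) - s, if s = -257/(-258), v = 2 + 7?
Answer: -9451/24510 ≈ -0.38560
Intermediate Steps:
v = 9
I(A, j) = 9*j + A*j (I(A, j) = j*A + 9*j = A*j + 9*j = 9*j + A*j)
s = 257/258 (s = -257*(-1/258) = 257/258 ≈ 0.99612)
(21 + 211)/(I(13, 7) + 226) - s = (21 + 211)/(7*(9 + 13) + 226) - 1*257/258 = 232/(7*22 + 226) - 257/258 = 232/(154 + 226) - 257/258 = 232/380 - 257/258 = 232*(1/380) - 257/258 = 58/95 - 257/258 = -9451/24510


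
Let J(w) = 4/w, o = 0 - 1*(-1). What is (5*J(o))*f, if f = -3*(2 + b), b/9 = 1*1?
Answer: -660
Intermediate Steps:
b = 9 (b = 9*(1*1) = 9*1 = 9)
o = 1 (o = 0 + 1 = 1)
f = -33 (f = -3*(2 + 9) = -3*11 = -33)
(5*J(o))*f = (5*(4/1))*(-33) = (5*(4*1))*(-33) = (5*4)*(-33) = 20*(-33) = -660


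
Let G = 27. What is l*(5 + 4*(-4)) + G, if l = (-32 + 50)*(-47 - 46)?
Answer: 18441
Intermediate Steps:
l = -1674 (l = 18*(-93) = -1674)
l*(5 + 4*(-4)) + G = -1674*(5 + 4*(-4)) + 27 = -1674*(5 - 16) + 27 = -1674*(-11) + 27 = 18414 + 27 = 18441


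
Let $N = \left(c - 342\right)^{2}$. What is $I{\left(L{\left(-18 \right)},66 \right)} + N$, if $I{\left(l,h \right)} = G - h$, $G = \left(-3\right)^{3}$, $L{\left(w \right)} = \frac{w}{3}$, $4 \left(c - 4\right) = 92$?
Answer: $99132$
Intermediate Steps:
$c = 27$ ($c = 4 + \frac{1}{4} \cdot 92 = 4 + 23 = 27$)
$L{\left(w \right)} = \frac{w}{3}$ ($L{\left(w \right)} = w \frac{1}{3} = \frac{w}{3}$)
$G = -27$
$N = 99225$ ($N = \left(27 - 342\right)^{2} = \left(-315\right)^{2} = 99225$)
$I{\left(l,h \right)} = -27 - h$
$I{\left(L{\left(-18 \right)},66 \right)} + N = \left(-27 - 66\right) + 99225 = -93 + 99225 = 99132$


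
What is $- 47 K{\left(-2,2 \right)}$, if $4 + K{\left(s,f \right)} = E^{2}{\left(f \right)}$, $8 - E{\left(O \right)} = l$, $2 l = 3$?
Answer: $- \frac{7191}{4} \approx -1797.8$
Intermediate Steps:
$l = \frac{3}{2}$ ($l = \frac{1}{2} \cdot 3 = \frac{3}{2} \approx 1.5$)
$E{\left(O \right)} = \frac{13}{2}$ ($E{\left(O \right)} = 8 - \frac{3}{2} = \frac{13}{2}$)
$K{\left(s,f \right)} = \frac{153}{4}$ ($K{\left(s,f \right)} = -4 + \left(\frac{13}{2}\right)^{2} = -4 + \frac{169}{4} = \frac{153}{4}$)
$- 47 K{\left(-2,2 \right)} = \left(-47\right) \frac{153}{4} = - \frac{7191}{4}$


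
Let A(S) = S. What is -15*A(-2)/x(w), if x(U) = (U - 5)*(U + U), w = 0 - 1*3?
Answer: 5/8 ≈ 0.62500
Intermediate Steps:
w = -3 (w = 0 - 3 = -3)
x(U) = 2*U*(-5 + U) (x(U) = (-5 + U)*(2*U) = 2*U*(-5 + U))
-15*A(-2)/x(w) = -(-30)/(2*(-3)*(-5 - 3)) = -(-30)/(2*(-3)*(-8)) = -(-30)/48 = -15*(-1/24) = 5/8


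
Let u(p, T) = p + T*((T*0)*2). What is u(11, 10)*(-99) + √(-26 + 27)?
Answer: -1088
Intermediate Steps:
u(p, T) = p (u(p, T) = p + T*(0*2) = p + T*0 = p + 0 = p)
u(11, 10)*(-99) + √(-26 + 27) = 11*(-99) + √(-26 + 27) = -1089 + √1 = -1089 + 1 = -1088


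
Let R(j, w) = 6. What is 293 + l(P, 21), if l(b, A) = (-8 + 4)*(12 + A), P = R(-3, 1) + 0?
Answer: 161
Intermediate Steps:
P = 6 (P = 6 + 0 = 6)
l(b, A) = -48 - 4*A (l(b, A) = -4*(12 + A) = -48 - 4*A)
293 + l(P, 21) = 293 + (-48 - 4*21) = 293 + (-48 - 84) = 293 - 132 = 161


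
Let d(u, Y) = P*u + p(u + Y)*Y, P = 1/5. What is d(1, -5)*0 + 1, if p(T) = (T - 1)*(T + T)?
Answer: 1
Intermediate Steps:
p(T) = 2*T*(-1 + T) (p(T) = (-1 + T)*(2*T) = 2*T*(-1 + T))
P = ⅕ ≈ 0.20000
d(u, Y) = u/5 + 2*Y*(Y + u)*(-1 + Y + u) (d(u, Y) = u/5 + (2*(u + Y)*(-1 + (u + Y)))*Y = u/5 + (2*(Y + u)*(-1 + (Y + u)))*Y = u/5 + (2*(Y + u)*(-1 + Y + u))*Y = u/5 + 2*Y*(Y + u)*(-1 + Y + u))
d(1, -5)*0 + 1 = ((⅕)*1 + 2*(-5)*(-5 + 1)*(-1 - 5 + 1))*0 + 1 = (⅕ + 2*(-5)*(-4)*(-5))*0 + 1 = (⅕ - 200)*0 + 1 = -999/5*0 + 1 = 0 + 1 = 1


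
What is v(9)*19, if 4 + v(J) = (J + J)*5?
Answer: 1634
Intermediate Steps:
v(J) = -4 + 10*J (v(J) = -4 + (J + J)*5 = -4 + (2*J)*5 = -4 + 10*J)
v(9)*19 = (-4 + 10*9)*19 = (-4 + 90)*19 = 86*19 = 1634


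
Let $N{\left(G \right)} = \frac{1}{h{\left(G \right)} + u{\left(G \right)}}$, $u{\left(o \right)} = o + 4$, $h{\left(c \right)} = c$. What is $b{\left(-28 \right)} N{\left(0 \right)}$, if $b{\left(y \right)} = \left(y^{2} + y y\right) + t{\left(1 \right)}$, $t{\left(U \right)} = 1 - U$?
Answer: $392$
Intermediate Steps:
$u{\left(o \right)} = 4 + o$
$b{\left(y \right)} = 2 y^{2}$ ($b{\left(y \right)} = \left(y^{2} + y y\right) + \left(1 - 1\right) = \left(y^{2} + y^{2}\right) + \left(1 - 1\right) = 2 y^{2} + 0 = 2 y^{2}$)
$N{\left(G \right)} = \frac{1}{4 + 2 G}$ ($N{\left(G \right)} = \frac{1}{G + \left(4 + G\right)} = \frac{1}{4 + 2 G}$)
$b{\left(-28 \right)} N{\left(0 \right)} = 2 \left(-28\right)^{2} \frac{1}{2 \left(2 + 0\right)} = 2 \cdot 784 \frac{1}{2 \cdot 2} = 1568 \cdot \frac{1}{2} \cdot \frac{1}{2} = 1568 \cdot \frac{1}{4} = 392$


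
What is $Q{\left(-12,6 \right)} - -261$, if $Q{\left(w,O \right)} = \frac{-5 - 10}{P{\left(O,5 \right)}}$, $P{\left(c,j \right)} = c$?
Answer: $\frac{517}{2} \approx 258.5$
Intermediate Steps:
$Q{\left(w,O \right)} = - \frac{15}{O}$ ($Q{\left(w,O \right)} = \frac{-5 - 10}{O} = - \frac{15}{O}$)
$Q{\left(-12,6 \right)} - -261 = - \frac{15}{6} - -261 = \left(-15\right) \frac{1}{6} + 261 = - \frac{5}{2} + 261 = \frac{517}{2}$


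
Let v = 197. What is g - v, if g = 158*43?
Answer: 6597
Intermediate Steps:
g = 6794
g - v = 6794 - 1*197 = 6794 - 197 = 6597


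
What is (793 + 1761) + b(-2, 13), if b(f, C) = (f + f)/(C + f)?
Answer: 28090/11 ≈ 2553.6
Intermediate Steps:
b(f, C) = 2*f/(C + f) (b(f, C) = (2*f)/(C + f) = 2*f/(C + f))
(793 + 1761) + b(-2, 13) = (793 + 1761) + 2*(-2)/(13 - 2) = 2554 + 2*(-2)/11 = 2554 + 2*(-2)*(1/11) = 2554 - 4/11 = 28090/11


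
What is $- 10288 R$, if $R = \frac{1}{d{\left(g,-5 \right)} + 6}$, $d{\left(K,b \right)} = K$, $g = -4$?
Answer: $-5144$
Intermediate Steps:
$R = \frac{1}{2}$ ($R = \frac{1}{-4 + 6} = \frac{1}{2} \approx 0.5$)
$- 10288 R = \left(-10288\right) \frac{1}{2} = -5144$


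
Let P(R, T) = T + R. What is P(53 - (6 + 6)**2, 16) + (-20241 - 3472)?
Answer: -23788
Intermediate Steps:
P(R, T) = R + T
P(53 - (6 + 6)**2, 16) + (-20241 - 3472) = ((53 - (6 + 6)**2) + 16) + (-20241 - 3472) = ((53 - 1*12**2) + 16) - 23713 = ((53 - 1*144) + 16) - 23713 = ((53 - 144) + 16) - 23713 = (-91 + 16) - 23713 = -75 - 23713 = -23788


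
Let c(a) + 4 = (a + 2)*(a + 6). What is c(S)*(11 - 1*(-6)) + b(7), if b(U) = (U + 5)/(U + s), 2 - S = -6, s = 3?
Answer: 11566/5 ≈ 2313.2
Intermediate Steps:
S = 8 (S = 2 - 1*(-6) = 2 + 6 = 8)
b(U) = (5 + U)/(3 + U) (b(U) = (U + 5)/(U + 3) = (5 + U)/(3 + U))
c(a) = -4 + (2 + a)*(6 + a) (c(a) = -4 + (a + 2)*(a + 6) = -4 + (2 + a)*(6 + a))
c(S)*(11 - 1*(-6)) + b(7) = (8 + 8² + 8*8)*(11 - 1*(-6)) + (5 + 7)/(3 + 7) = (8 + 64 + 64)*(11 + 6) + 12/10 = 136*17 + (⅒)*12 = 2312 + 6/5 = 11566/5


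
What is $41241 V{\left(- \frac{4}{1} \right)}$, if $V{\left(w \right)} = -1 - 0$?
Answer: $-41241$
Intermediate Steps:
$V{\left(w \right)} = -1$ ($V{\left(w \right)} = -1 + 0 = -1$)
$41241 V{\left(- \frac{4}{1} \right)} = 41241 \left(-1\right) = -41241$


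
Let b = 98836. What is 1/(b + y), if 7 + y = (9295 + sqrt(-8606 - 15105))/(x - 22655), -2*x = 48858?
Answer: 54773468618911/5413196317136262498 + 11771*I*sqrt(23711)/5413196317136262498 ≈ 1.0119e-5 + 3.3484e-13*I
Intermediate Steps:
x = -24429 (x = -1/2*48858 = -24429)
y = -338883/47084 - I*sqrt(23711)/47084 (y = -7 + (9295 + sqrt(-8606 - 15105))/(-24429 - 22655) = -7 + (9295 + sqrt(-23711))/(-47084) = -7 + (9295 + I*sqrt(23711))*(-1/47084) = -7 + (-9295/47084 - I*sqrt(23711)/47084) = -338883/47084 - I*sqrt(23711)/47084 ≈ -7.1974 - 0.0032704*I)
1/(b + y) = 1/(98836 + (-338883/47084 - I*sqrt(23711)/47084)) = 1/(4653255341/47084 - I*sqrt(23711)/47084)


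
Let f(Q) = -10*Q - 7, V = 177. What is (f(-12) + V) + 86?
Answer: 376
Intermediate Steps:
f(Q) = -7 - 10*Q
(f(-12) + V) + 86 = ((-7 - 10*(-12)) + 177) + 86 = ((-7 + 120) + 177) + 86 = (113 + 177) + 86 = 290 + 86 = 376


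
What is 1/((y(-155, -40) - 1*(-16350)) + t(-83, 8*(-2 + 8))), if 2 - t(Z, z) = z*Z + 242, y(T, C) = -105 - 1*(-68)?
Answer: 1/20057 ≈ 4.9858e-5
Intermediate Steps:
y(T, C) = -37 (y(T, C) = -105 + 68 = -37)
t(Z, z) = -240 - Z*z (t(Z, z) = 2 - (z*Z + 242) = 2 - (Z*z + 242) = 2 - (242 + Z*z) = 2 + (-242 - Z*z) = -240 - Z*z)
1/((y(-155, -40) - 1*(-16350)) + t(-83, 8*(-2 + 8))) = 1/((-37 - 1*(-16350)) + (-240 - 1*(-83)*8*(-2 + 8))) = 1/((-37 + 16350) + (-240 - 1*(-83)*8*6)) = 1/(16313 + (-240 - 1*(-83)*48)) = 1/(16313 + (-240 + 3984)) = 1/(16313 + 3744) = 1/20057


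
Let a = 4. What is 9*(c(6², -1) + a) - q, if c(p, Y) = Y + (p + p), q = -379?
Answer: 1054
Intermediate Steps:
c(p, Y) = Y + 2*p
9*(c(6², -1) + a) - q = 9*((-1 + 2*6²) + 4) - 1*(-379) = 9*((-1 + 2*36) + 4) + 379 = 9*((-1 + 72) + 4) + 379 = 9*(71 + 4) + 379 = 9*75 + 379 = 675 + 379 = 1054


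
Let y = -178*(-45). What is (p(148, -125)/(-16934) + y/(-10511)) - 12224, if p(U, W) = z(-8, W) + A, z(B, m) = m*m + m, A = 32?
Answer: -1088044339784/88996637 ≈ -12226.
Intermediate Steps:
z(B, m) = m + m**2 (z(B, m) = m**2 + m = m + m**2)
y = 8010
p(U, W) = 32 + W*(1 + W) (p(U, W) = W*(1 + W) + 32 = 32 + W*(1 + W))
(p(148, -125)/(-16934) + y/(-10511)) - 12224 = ((32 - 125*(1 - 125))/(-16934) + 8010/(-10511)) - 12224 = ((32 - 125*(-124))*(-1/16934) + 8010*(-1/10511)) - 12224 = ((32 + 15500)*(-1/16934) - 8010/10511) - 12224 = (15532*(-1/16934) - 8010/10511) - 12224 = (-7766/8467 - 8010/10511) - 12224 = -149449096/88996637 - 12224 = -1088044339784/88996637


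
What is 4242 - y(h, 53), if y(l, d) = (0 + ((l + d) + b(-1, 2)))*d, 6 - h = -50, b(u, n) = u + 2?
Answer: -1588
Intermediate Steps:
b(u, n) = 2 + u
h = 56 (h = 6 - 1*(-50) = 6 + 50 = 56)
y(l, d) = d*(1 + d + l) (y(l, d) = (0 + ((l + d) + (2 - 1)))*d = (0 + ((d + l) + 1))*d = (0 + (1 + d + l))*d = (1 + d + l)*d = d*(1 + d + l))
4242 - y(h, 53) = 4242 - 53*(1 + 53 + 56) = 4242 - 53*110 = 4242 - 1*5830 = 4242 - 5830 = -1588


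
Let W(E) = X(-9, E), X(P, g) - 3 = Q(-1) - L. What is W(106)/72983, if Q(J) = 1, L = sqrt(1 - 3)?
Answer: 4/72983 - I*sqrt(2)/72983 ≈ 5.4807e-5 - 1.9377e-5*I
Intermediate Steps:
L = I*sqrt(2) (L = sqrt(-2) = I*sqrt(2) ≈ 1.4142*I)
X(P, g) = 4 - I*sqrt(2) (X(P, g) = 3 + (1 - I*sqrt(2)) = 4 - I*sqrt(2))
W(E) = 4 - I*sqrt(2)
W(106)/72983 = (4 - I*sqrt(2))/72983 = (4 - I*sqrt(2))*(1/72983) = 4/72983 - I*sqrt(2)/72983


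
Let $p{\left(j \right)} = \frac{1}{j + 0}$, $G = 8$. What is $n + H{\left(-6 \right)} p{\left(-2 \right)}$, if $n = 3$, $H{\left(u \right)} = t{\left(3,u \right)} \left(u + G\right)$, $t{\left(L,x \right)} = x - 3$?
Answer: $12$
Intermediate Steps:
$t{\left(L,x \right)} = -3 + x$
$H{\left(u \right)} = \left(-3 + u\right) \left(8 + u\right)$ ($H{\left(u \right)} = \left(-3 + u\right) \left(u + 8\right) = \left(-3 + u\right) \left(8 + u\right)$)
$p{\left(j \right)} = \frac{1}{j}$
$n + H{\left(-6 \right)} p{\left(-2 \right)} = 3 + \frac{\left(-3 - 6\right) \left(8 - 6\right)}{-2} = 3 + \left(-9\right) 2 \left(- \frac{1}{2}\right) = 3 - -9 = 3 + 9 = 12$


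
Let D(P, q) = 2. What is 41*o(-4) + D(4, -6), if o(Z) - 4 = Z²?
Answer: 822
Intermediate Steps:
o(Z) = 4 + Z²
41*o(-4) + D(4, -6) = 41*(4 + (-4)²) + 2 = 41*(4 + 16) + 2 = 41*20 + 2 = 820 + 2 = 822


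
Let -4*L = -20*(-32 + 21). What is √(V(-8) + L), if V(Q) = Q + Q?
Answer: I*√71 ≈ 8.4261*I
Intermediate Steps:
L = -55 (L = -(-5)*(-32 + 21) = -(-5)*(-11) = -¼*220 = -55)
V(Q) = 2*Q
√(V(-8) + L) = √(2*(-8) - 55) = √(-16 - 55) = √(-71) = I*√71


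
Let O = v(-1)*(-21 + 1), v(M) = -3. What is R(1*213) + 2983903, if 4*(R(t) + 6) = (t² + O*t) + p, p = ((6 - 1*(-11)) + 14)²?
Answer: 5997349/2 ≈ 2.9987e+6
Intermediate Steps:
p = 961 (p = ((6 + 11) + 14)² = (17 + 14)² = 31² = 961)
O = 60 (O = -3*(-21 + 1) = -3*(-20) = 60)
R(t) = 937/4 + 15*t + t²/4 (R(t) = -6 + ((t² + 60*t) + 961)/4 = -6 + (961 + t² + 60*t)/4 = -6 + (961/4 + 15*t + t²/4) = 937/4 + 15*t + t²/4)
R(1*213) + 2983903 = (937/4 + 15*(1*213) + (1*213)²/4) + 2983903 = (937/4 + 15*213 + (¼)*213²) + 2983903 = (937/4 + 3195 + (¼)*45369) + 2983903 = (937/4 + 3195 + 45369/4) + 2983903 = 29543/2 + 2983903 = 5997349/2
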